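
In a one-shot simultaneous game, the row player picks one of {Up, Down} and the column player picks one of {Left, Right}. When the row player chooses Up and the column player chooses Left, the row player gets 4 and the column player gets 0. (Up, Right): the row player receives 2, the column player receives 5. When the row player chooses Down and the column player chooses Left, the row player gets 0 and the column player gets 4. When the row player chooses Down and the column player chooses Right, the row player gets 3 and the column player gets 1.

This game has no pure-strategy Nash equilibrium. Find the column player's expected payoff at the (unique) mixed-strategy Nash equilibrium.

In a mixed equilibrium the column player is indifferent between Left and Right; this condition fixes p.
  the column player's payoff to Left: p·0 + (1−p)·4 = -4p + 4
  the column player's payoff to Right: p·5 + (1−p)·1 = 4p + 1
  -4p + 4 = 4p + 1  ⇒  -8p = -3  ⇒  p = 3/8.
At equilibrium the column player is indifferent across columns, so the column player's payoff equals the payoff from Left: (3/8)·0 + (5/8)·4 = 5/2.

5/2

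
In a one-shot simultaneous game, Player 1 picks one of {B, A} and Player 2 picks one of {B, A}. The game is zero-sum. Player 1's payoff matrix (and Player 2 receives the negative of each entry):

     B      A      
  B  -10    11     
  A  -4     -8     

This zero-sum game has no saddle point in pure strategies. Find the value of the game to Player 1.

v = -124/25

In a mixed equilibrium Player 1 is indifferent between B and A; this condition fixes q.
  Player 1's expected payoff from B: q·(-10) + (1−q)·11 = -21q + 11
  Player 1's expected payoff from A: q·(-4) + (1−q)·(-8) = 4q - 8
  -21q + 11 = 4q - 8  ⇒  -25q = -19  ⇒  q = 19/25.
The value is Player 1's expected payoff against this mix (using B): (19/25)·(-10) + (6/25)·11 = -124/25.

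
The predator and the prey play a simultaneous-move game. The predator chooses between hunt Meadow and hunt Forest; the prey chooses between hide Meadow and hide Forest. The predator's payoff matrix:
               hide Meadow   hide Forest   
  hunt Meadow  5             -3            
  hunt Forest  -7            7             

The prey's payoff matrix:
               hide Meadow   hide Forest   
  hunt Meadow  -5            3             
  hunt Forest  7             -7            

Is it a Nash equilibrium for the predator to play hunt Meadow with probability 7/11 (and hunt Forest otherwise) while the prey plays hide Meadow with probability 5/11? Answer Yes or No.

Yes

Check the prey's indifference given the predator's mix p = 7/11:
  payoff from hide Meadow = -7/11; payoff from hide Forest = -7/11 — equal.
Check the predator's indifference given the prey's mix q = 5/11:
  payoff from hunt Meadow = 7/11; payoff from hunt Forest = 7/11 — equal.
Both players are indifferent, so neither can profitably deviate.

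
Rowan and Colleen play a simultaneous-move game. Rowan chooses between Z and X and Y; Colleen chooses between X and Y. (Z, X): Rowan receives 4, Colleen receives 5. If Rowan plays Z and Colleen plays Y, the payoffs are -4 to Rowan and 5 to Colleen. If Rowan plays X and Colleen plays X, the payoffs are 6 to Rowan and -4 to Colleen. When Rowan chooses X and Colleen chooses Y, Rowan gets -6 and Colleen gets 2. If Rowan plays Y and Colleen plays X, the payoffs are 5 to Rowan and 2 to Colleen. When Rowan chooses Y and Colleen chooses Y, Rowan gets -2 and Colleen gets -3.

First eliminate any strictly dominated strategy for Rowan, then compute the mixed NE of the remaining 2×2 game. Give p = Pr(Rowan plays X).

p = 5/11

Rowan's strategy Z is strictly dominated by Y: 5 > 4 and -2 > -4. Eliminate Z.
Colleen's indifference between X and Y determines Rowan's mixing probability p:
  Colleen's payoff to X: p·(-4) + (1−p)·2 = -6p + 2
  Colleen's payoff to Y: p·2 + (1−p)·(-3) = 5p - 3
  -6p + 2 = 5p - 3  ⇒  -11p = -5  ⇒  p = 5/11.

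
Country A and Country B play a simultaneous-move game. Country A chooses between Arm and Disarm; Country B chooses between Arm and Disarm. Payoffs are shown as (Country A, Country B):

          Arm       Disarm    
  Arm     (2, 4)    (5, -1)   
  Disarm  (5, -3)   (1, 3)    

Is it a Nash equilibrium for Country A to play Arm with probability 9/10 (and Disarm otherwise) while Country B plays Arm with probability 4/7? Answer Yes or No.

No

Given Country A's mix p = 9/10, Country B's payoff from Arm is 33/10 but from Disarm is -3/5. Country B strictly prefers Arm, so Country B would not mix.
So the proposed profile is not a Nash equilibrium.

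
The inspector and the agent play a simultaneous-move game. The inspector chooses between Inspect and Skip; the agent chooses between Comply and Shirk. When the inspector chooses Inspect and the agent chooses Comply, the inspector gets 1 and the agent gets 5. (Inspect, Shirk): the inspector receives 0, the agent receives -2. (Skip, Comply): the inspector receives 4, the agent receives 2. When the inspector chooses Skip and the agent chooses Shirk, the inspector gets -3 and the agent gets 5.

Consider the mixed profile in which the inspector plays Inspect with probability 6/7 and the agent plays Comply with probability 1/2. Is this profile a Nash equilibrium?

No

Given the inspector's mix p = 6/7, the agent's payoff from Comply is 32/7 but from Shirk is -1. The agent strictly prefers Comply, so the agent would not mix.
So the proposed profile is not a Nash equilibrium.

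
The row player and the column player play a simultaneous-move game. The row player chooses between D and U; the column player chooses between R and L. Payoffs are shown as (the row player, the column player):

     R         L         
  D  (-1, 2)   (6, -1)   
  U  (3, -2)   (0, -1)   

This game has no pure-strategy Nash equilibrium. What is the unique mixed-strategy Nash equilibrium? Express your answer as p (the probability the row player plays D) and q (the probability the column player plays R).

p = 1/4, q = 3/5

The column player's indifference between R and L determines the row player's mixing probability p:
  the column player's expected payoff from R: p·2 + (1−p)·(-2) = 4p - 2
  the column player's expected payoff from L: p·(-1) + (1−p)·(-1) = -1
  4p - 2 = -1  ⇒  4p = 1  ⇒  p = 1/4.
Set the row player's expected payoff from D equal to that from U:
  the row player's expected payoff from D: q·(-1) + (1−q)·6 = -7q + 6
  the row player's expected payoff from U: q·3 + (1−q)·0 = 3q
  -7q + 6 = 3q  ⇒  -10q = -6  ⇒  q = 3/5.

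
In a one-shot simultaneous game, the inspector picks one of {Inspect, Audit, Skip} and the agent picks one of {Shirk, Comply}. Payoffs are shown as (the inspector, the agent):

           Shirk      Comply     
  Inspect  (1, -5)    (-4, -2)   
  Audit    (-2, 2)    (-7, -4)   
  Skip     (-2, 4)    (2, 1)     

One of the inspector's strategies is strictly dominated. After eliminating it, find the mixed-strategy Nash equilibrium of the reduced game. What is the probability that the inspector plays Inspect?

The inspector's strategy Audit is strictly dominated by Inspect: 1 > -2 and -4 > -7. Eliminate Audit.
The inspector's mix must leave the agent indifferent between Shirk and Comply.
  the agent's payoff from Shirk: p·(-5) + (1−p)·4 = -9p + 4
  the agent's payoff from Comply: p·(-2) + (1−p)·1 = -3p + 1
  -9p + 4 = -3p + 1  ⇒  -6p = -3  ⇒  p = 1/2.

p = 1/2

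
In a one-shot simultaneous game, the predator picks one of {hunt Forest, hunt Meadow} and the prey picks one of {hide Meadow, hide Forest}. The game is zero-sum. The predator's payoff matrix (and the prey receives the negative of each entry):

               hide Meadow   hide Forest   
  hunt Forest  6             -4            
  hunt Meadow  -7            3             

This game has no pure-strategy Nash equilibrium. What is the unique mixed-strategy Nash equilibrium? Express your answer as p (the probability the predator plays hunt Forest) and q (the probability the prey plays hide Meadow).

In a mixed equilibrium the prey is indifferent between hide Meadow and hide Forest; this condition fixes p.
  the prey's expected payoff from hide Meadow: p·(-6) + (1−p)·7 = -13p + 7
  the prey's expected payoff from hide Forest: p·4 + (1−p)·(-3) = 7p - 3
  -13p + 7 = 7p - 3  ⇒  -20p = -10  ⇒  p = 1/2.
The prey's mix must leave the predator indifferent between hunt Forest and hunt Meadow.
  the predator's payoff to hunt Forest: q·6 + (1−q)·(-4) = 10q - 4
  the predator's payoff to hunt Meadow: q·(-7) + (1−q)·3 = -10q + 3
  10q - 4 = -10q + 3  ⇒  20q = 7  ⇒  q = 7/20.

p = 1/2, q = 7/20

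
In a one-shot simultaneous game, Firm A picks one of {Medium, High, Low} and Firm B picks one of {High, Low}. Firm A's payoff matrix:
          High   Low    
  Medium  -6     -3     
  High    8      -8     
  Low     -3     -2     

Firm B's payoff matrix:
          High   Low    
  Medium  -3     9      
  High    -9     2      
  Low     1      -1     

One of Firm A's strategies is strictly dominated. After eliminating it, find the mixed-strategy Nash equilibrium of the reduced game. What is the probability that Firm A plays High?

p = 2/13

Firm A's strategy Medium is strictly dominated by Low: -3 > -6 and -2 > -3. Eliminate Medium.
Firm B's indifference between High and Low determines Firm A's mixing probability p:
  Firm B's payoff from High: p·(-9) + (1−p)·1 = -10p + 1
  Firm B's payoff from Low: p·2 + (1−p)·(-1) = 3p - 1
  -10p + 1 = 3p - 1  ⇒  -13p = -2  ⇒  p = 2/13.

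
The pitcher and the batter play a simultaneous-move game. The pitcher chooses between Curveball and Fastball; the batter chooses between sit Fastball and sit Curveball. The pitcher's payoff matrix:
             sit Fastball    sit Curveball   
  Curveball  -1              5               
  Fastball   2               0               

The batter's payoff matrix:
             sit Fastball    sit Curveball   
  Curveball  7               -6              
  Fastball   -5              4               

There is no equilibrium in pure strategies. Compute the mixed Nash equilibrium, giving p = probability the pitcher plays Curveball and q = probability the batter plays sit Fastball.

Set the batter's expected payoff from sit Fastball equal to that from sit Curveball:
  the batter's payoff from sit Fastball: p·7 + (1−p)·(-5) = 12p - 5
  the batter's payoff from sit Curveball: p·(-6) + (1−p)·4 = -10p + 4
  12p - 5 = -10p + 4  ⇒  22p = 9  ⇒  p = 9/22.
For the pitcher to be willing to mix, the pitcher must be indifferent between Curveball and Fastball, which pins down the batter's mix.
  the pitcher's expected payoff from Curveball: q·(-1) + (1−q)·5 = -6q + 5
  the pitcher's expected payoff from Fastball: q·2 + (1−q)·0 = 2q
  -6q + 5 = 2q  ⇒  -8q = -5  ⇒  q = 5/8.

p = 9/22, q = 5/8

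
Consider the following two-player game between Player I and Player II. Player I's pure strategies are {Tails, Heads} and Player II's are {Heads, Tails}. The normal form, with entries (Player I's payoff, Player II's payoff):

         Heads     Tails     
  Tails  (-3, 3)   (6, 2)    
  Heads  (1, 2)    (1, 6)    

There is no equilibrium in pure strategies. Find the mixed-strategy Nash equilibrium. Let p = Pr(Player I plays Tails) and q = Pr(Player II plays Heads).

Player I's mix must leave Player II indifferent between Heads and Tails.
  Player II's payoff from Heads: p·3 + (1−p)·2 = p + 2
  Player II's payoff from Tails: p·2 + (1−p)·6 = -4p + 6
  p + 2 = -4p + 6  ⇒  5p = 4  ⇒  p = 4/5.
Player II's mix must leave Player I indifferent between Tails and Heads.
  Player I's payoff from Tails: q·(-3) + (1−q)·6 = -9q + 6
  Player I's payoff from Heads: q·1 + (1−q)·1 = 1
  -9q + 6 = 1  ⇒  -9q = -5  ⇒  q = 5/9.

p = 4/5, q = 5/9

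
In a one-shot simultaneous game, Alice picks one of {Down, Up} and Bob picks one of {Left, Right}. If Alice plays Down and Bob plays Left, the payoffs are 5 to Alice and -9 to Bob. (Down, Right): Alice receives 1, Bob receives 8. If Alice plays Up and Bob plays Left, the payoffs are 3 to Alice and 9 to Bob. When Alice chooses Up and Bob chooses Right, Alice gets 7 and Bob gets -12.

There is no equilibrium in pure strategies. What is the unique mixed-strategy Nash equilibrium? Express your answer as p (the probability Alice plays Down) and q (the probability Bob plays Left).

p = 21/38, q = 3/4

For Bob to be willing to mix, Bob must be indifferent between Left and Right, which pins down Alice's mix.
  Bob's payoff from Left: p·(-9) + (1−p)·9 = -18p + 9
  Bob's payoff from Right: p·8 + (1−p)·(-12) = 20p - 12
  -18p + 9 = 20p - 12  ⇒  -38p = -21  ⇒  p = 21/38.
Alice's indifference between Down and Up determines Bob's mixing probability q:
  Alice's payoff to Down: q·5 + (1−q)·1 = 4q + 1
  Alice's payoff to Up: q·3 + (1−q)·7 = -4q + 7
  4q + 1 = -4q + 7  ⇒  8q = 6  ⇒  q = 3/4.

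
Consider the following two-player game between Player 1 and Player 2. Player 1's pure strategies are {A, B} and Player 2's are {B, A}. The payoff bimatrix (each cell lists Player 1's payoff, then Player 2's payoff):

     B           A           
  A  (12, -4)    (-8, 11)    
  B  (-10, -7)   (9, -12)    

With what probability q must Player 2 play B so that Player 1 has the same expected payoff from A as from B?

q = 17/39

Set Player 1's expected payoff from A equal to that from B:
  Player 1's payoff from A: q·12 + (1−q)·(-8) = 20q - 8
  Player 1's payoff from B: q·(-10) + (1−q)·9 = -19q + 9
  20q - 8 = -19q + 9  ⇒  39q = 17  ⇒  q = 17/39.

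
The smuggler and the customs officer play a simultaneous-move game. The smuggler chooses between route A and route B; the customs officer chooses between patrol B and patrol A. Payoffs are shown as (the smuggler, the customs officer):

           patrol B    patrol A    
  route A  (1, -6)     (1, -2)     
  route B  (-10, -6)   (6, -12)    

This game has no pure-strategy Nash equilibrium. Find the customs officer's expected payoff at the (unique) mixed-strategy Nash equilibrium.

-6

Set the customs officer's expected payoff from patrol B equal to that from patrol A:
  the customs officer's expected payoff from patrol B: p·(-6) + (1−p)·(-6) = -6
  the customs officer's expected payoff from patrol A: p·(-2) + (1−p)·(-12) = 10p - 12
  -6 = 10p - 12  ⇒  -10p = -6  ⇒  p = 3/5.
At equilibrium the customs officer is indifferent across columns, so the customs officer's payoff equals the payoff from patrol B: (3/5)·(-6) + (2/5)·(-6) = -6.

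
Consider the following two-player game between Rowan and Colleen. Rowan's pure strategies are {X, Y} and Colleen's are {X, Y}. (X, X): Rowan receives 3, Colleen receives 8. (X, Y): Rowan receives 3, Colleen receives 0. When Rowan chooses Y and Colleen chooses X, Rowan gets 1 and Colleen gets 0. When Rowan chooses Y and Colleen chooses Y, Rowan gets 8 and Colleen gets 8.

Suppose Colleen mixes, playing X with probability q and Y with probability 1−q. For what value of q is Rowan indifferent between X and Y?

q = 5/7

In a mixed equilibrium Rowan is indifferent between X and Y; this condition fixes q.
  Rowan's expected payoff from X: q·3 + (1−q)·3 = 3
  Rowan's expected payoff from Y: q·1 + (1−q)·8 = -7q + 8
  3 = -7q + 8  ⇒  7q = 5  ⇒  q = 5/7.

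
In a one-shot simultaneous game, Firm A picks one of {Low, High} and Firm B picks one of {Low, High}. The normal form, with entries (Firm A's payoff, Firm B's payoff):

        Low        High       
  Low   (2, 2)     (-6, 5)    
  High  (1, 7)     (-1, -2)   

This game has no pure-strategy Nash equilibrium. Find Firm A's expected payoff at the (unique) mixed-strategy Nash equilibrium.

Firm A's indifference between Low and High determines Firm B's mixing probability q:
  Firm A's expected payoff from Low: q·2 + (1−q)·(-6) = 8q - 6
  Firm A's expected payoff from High: q·1 + (1−q)·(-1) = 2q - 1
  8q - 6 = 2q - 1  ⇒  6q = 5  ⇒  q = 5/6.
At equilibrium Firm A is indifferent across rows, so Firm A's payoff equals the payoff from Low: (5/6)·2 + (1/6)·(-6) = 2/3.

2/3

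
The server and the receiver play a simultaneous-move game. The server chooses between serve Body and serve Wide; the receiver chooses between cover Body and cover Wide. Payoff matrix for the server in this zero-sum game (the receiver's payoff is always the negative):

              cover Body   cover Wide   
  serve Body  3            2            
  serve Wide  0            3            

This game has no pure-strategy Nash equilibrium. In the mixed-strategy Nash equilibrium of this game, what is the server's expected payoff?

In a mixed equilibrium the server is indifferent between serve Body and serve Wide; this condition fixes q.
  the server's payoff to serve Body: q·3 + (1−q)·2 = q + 2
  the server's payoff to serve Wide: q·0 + (1−q)·3 = -3q + 3
  q + 2 = -3q + 3  ⇒  4q = 1  ⇒  q = 1/4.
At equilibrium the server is indifferent across rows, so the server's payoff equals the payoff from serve Body: (1/4)·3 + (3/4)·2 = 9/4.

9/4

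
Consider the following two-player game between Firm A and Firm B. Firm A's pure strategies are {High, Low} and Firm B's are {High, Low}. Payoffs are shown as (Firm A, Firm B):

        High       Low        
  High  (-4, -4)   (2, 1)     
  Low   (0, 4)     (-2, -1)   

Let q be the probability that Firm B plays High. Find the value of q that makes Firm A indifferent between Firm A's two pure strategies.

q = 1/2

Set Firm A's expected payoff from High equal to that from Low:
  Firm A's payoff from High: q·(-4) + (1−q)·2 = -6q + 2
  Firm A's payoff from Low: q·0 + (1−q)·(-2) = 2q - 2
  -6q + 2 = 2q - 2  ⇒  -8q = -4  ⇒  q = 1/2.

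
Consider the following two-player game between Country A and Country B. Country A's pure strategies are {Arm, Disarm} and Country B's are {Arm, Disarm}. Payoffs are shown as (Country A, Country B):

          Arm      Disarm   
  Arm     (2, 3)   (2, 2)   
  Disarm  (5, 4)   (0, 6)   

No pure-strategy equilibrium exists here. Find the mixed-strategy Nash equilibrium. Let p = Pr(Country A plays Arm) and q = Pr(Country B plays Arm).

In a mixed equilibrium Country B is indifferent between Arm and Disarm; this condition fixes p.
  Country B's expected payoff from Arm: p·3 + (1−p)·4 = -p + 4
  Country B's expected payoff from Disarm: p·2 + (1−p)·6 = -4p + 6
  -p + 4 = -4p + 6  ⇒  3p = 2  ⇒  p = 2/3.
Country A's indifference between Arm and Disarm determines Country B's mixing probability q:
  Country A's payoff from Arm: q·2 + (1−q)·2 = 2
  Country A's payoff from Disarm: q·5 + (1−q)·0 = 5q
  2 = 5q  ⇒  -5q = -2  ⇒  q = 2/5.

p = 2/3, q = 2/5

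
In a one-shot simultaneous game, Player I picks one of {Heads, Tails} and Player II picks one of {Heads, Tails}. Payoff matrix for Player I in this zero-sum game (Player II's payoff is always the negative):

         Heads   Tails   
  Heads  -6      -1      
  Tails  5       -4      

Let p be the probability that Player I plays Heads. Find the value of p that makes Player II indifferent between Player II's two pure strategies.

p = 9/14

Player II's indifference between Heads and Tails determines Player I's mixing probability p:
  Player II's payoff to Heads: p·6 + (1−p)·(-5) = 11p - 5
  Player II's payoff to Tails: p·1 + (1−p)·4 = -3p + 4
  11p - 5 = -3p + 4  ⇒  14p = 9  ⇒  p = 9/14.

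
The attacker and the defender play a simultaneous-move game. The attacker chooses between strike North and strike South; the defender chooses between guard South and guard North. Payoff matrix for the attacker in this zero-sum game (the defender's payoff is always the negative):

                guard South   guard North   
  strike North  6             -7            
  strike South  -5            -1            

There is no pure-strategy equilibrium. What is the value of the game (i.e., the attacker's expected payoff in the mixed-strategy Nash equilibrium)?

The attacker's indifference between strike North and strike South determines the defender's mixing probability q:
  the attacker's payoff from strike North: q·6 + (1−q)·(-7) = 13q - 7
  the attacker's payoff from strike South: q·(-5) + (1−q)·(-1) = -4q - 1
  13q - 7 = -4q - 1  ⇒  17q = 6  ⇒  q = 6/17.
The value is the attacker's expected payoff against this mix (using strike North): (6/17)·6 + (11/17)·(-7) = -41/17.

v = -41/17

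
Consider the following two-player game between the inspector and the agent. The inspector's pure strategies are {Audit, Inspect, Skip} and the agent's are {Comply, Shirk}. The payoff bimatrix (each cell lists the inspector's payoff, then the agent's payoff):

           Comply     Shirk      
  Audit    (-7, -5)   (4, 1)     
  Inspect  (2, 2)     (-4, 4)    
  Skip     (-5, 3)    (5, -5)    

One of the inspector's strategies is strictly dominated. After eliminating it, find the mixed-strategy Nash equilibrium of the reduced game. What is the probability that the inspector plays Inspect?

p = 4/5

The inspector's strategy Audit is strictly dominated by Skip: -5 > -7 and 5 > 4. Eliminate Audit.
Set the agent's expected payoff from Comply equal to that from Shirk:
  the agent's payoff to Comply: p·2 + (1−p)·3 = -p + 3
  the agent's payoff to Shirk: p·4 + (1−p)·(-5) = 9p - 5
  -p + 3 = 9p - 5  ⇒  -10p = -8  ⇒  p = 4/5.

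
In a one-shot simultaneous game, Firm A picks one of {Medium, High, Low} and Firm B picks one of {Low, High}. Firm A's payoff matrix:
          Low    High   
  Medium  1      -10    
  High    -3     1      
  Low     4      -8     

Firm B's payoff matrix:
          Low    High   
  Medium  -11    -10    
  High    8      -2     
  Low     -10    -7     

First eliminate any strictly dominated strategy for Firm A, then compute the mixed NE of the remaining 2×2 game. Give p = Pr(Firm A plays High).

p = 3/13

Firm A's strategy Medium is strictly dominated by Low: 4 > 1 and -8 > -10. Eliminate Medium.
In a mixed equilibrium Firm B is indifferent between Low and High; this condition fixes p.
  Firm B's payoff to Low: p·8 + (1−p)·(-10) = 18p - 10
  Firm B's payoff to High: p·(-2) + (1−p)·(-7) = 5p - 7
  18p - 10 = 5p - 7  ⇒  13p = 3  ⇒  p = 3/13.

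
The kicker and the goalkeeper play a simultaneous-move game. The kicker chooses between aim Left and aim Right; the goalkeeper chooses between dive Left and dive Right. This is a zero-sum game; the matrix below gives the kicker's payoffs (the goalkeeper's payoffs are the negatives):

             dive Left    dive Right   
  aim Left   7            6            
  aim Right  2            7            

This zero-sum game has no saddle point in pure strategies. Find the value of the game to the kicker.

In a mixed equilibrium the kicker is indifferent between aim Left and aim Right; this condition fixes q.
  the kicker's payoff to aim Left: q·7 + (1−q)·6 = q + 6
  the kicker's payoff to aim Right: q·2 + (1−q)·7 = -5q + 7
  q + 6 = -5q + 7  ⇒  6q = 1  ⇒  q = 1/6.
The value is the kicker's expected payoff against this mix (using aim Left): (1/6)·7 + (5/6)·6 = 37/6.

v = 37/6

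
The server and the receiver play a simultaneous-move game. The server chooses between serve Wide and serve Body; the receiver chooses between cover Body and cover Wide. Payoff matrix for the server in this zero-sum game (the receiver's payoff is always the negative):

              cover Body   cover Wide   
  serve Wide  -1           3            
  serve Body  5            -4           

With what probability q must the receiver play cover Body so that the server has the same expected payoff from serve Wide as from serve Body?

q = 7/13

In a mixed equilibrium the server is indifferent between serve Wide and serve Body; this condition fixes q.
  the server's expected payoff from serve Wide: q·(-1) + (1−q)·3 = -4q + 3
  the server's expected payoff from serve Body: q·5 + (1−q)·(-4) = 9q - 4
  -4q + 3 = 9q - 4  ⇒  -13q = -7  ⇒  q = 7/13.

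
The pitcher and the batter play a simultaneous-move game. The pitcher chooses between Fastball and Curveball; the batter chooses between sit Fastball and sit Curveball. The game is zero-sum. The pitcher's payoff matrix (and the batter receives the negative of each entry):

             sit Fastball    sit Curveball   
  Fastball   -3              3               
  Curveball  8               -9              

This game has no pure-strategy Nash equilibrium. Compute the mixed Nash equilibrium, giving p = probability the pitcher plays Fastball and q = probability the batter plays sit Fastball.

For the batter to be willing to mix, the batter must be indifferent between sit Fastball and sit Curveball, which pins down the pitcher's mix.
  the batter's payoff from sit Fastball: p·3 + (1−p)·(-8) = 11p - 8
  the batter's payoff from sit Curveball: p·(-3) + (1−p)·9 = -12p + 9
  11p - 8 = -12p + 9  ⇒  23p = 17  ⇒  p = 17/23.
The pitcher's indifference between Fastball and Curveball determines the batter's mixing probability q:
  the pitcher's expected payoff from Fastball: q·(-3) + (1−q)·3 = -6q + 3
  the pitcher's expected payoff from Curveball: q·8 + (1−q)·(-9) = 17q - 9
  -6q + 3 = 17q - 9  ⇒  -23q = -12  ⇒  q = 12/23.

p = 17/23, q = 12/23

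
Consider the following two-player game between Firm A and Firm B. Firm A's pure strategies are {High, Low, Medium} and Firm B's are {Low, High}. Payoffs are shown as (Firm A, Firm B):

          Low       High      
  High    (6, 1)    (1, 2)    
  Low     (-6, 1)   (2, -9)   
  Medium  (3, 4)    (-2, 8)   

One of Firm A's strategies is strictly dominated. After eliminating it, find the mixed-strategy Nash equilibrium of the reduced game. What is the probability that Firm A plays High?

Firm A's strategy Medium is strictly dominated by High: 6 > 3 and 1 > -2. Eliminate Medium.
For Firm B to be willing to mix, Firm B must be indifferent between Low and High, which pins down Firm A's mix.
  Firm B's payoff to Low: p·1 + (1−p)·1 = 1
  Firm B's payoff to High: p·2 + (1−p)·(-9) = 11p - 9
  1 = 11p - 9  ⇒  -11p = -10  ⇒  p = 10/11.

p = 10/11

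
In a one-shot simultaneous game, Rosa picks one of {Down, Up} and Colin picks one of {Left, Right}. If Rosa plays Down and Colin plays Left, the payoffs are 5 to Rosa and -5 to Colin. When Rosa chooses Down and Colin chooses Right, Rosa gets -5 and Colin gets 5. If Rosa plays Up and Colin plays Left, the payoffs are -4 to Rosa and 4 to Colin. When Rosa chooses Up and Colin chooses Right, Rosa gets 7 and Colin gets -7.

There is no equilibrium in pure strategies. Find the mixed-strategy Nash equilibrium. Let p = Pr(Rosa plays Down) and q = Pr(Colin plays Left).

p = 11/21, q = 4/7

For Colin to be willing to mix, Colin must be indifferent between Left and Right, which pins down Rosa's mix.
  Colin's payoff to Left: p·(-5) + (1−p)·4 = -9p + 4
  Colin's payoff to Right: p·5 + (1−p)·(-7) = 12p - 7
  -9p + 4 = 12p - 7  ⇒  -21p = -11  ⇒  p = 11/21.
Set Rosa's expected payoff from Down equal to that from Up:
  Rosa's payoff from Down: q·5 + (1−q)·(-5) = 10q - 5
  Rosa's payoff from Up: q·(-4) + (1−q)·7 = -11q + 7
  10q - 5 = -11q + 7  ⇒  21q = 12  ⇒  q = 4/7.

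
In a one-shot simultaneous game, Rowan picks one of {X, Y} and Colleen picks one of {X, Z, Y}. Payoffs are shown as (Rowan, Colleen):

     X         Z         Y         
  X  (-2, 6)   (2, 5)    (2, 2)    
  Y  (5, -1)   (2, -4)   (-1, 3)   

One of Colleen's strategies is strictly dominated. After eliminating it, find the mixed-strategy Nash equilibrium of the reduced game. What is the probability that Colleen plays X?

Colleen's strategy Z is strictly dominated by X: 6 > 5 and -1 > -4. Eliminate Z.
For Rowan to be willing to mix, Rowan must be indifferent between X and Y, which pins down Colleen's mix.
  Rowan's expected payoff from X: q·(-2) + (1−q)·2 = -4q + 2
  Rowan's expected payoff from Y: q·5 + (1−q)·(-1) = 6q - 1
  -4q + 2 = 6q - 1  ⇒  -10q = -3  ⇒  q = 3/10.

q = 3/10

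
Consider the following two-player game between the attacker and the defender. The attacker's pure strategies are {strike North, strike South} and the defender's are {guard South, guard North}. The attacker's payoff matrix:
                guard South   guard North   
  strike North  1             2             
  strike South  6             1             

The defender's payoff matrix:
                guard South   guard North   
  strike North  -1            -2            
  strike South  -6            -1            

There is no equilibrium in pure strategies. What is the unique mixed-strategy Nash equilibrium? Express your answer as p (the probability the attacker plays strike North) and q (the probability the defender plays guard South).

In a mixed equilibrium the defender is indifferent between guard South and guard North; this condition fixes p.
  the defender's payoff to guard South: p·(-1) + (1−p)·(-6) = 5p - 6
  the defender's payoff to guard North: p·(-2) + (1−p)·(-1) = -p - 1
  5p - 6 = -p - 1  ⇒  6p = 5  ⇒  p = 5/6.
In a mixed equilibrium the attacker is indifferent between strike North and strike South; this condition fixes q.
  the attacker's payoff from strike North: q·1 + (1−q)·2 = -q + 2
  the attacker's payoff from strike South: q·6 + (1−q)·1 = 5q + 1
  -q + 2 = 5q + 1  ⇒  -6q = -1  ⇒  q = 1/6.

p = 5/6, q = 1/6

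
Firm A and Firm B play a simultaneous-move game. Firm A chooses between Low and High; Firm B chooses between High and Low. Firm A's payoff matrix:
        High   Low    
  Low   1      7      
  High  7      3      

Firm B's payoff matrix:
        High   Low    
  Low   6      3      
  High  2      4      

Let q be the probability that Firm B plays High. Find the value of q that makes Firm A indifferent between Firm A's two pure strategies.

q = 2/5

Firm B's mix must leave Firm A indifferent between Low and High.
  Firm A's payoff from Low: q·1 + (1−q)·7 = -6q + 7
  Firm A's payoff from High: q·7 + (1−q)·3 = 4q + 3
  -6q + 7 = 4q + 3  ⇒  -10q = -4  ⇒  q = 2/5.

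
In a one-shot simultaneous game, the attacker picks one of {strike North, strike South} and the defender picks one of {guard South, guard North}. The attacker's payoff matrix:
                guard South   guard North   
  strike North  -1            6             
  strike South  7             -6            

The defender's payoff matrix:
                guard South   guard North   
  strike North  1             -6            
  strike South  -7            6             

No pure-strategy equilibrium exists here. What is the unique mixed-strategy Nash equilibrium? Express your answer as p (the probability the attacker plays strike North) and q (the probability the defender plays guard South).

p = 13/20, q = 3/5

For the defender to be willing to mix, the defender must be indifferent between guard South and guard North, which pins down the attacker's mix.
  the defender's expected payoff from guard South: p·1 + (1−p)·(-7) = 8p - 7
  the defender's expected payoff from guard North: p·(-6) + (1−p)·6 = -12p + 6
  8p - 7 = -12p + 6  ⇒  20p = 13  ⇒  p = 13/20.
The attacker's indifference between strike North and strike South determines the defender's mixing probability q:
  the attacker's payoff to strike North: q·(-1) + (1−q)·6 = -7q + 6
  the attacker's payoff to strike South: q·7 + (1−q)·(-6) = 13q - 6
  -7q + 6 = 13q - 6  ⇒  -20q = -12  ⇒  q = 3/5.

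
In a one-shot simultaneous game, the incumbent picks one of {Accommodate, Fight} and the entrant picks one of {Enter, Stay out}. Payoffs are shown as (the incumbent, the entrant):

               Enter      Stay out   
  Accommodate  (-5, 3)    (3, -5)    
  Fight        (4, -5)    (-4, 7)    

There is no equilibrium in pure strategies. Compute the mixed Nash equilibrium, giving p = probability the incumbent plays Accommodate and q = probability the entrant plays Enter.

For the entrant to be willing to mix, the entrant must be indifferent between Enter and Stay out, which pins down the incumbent's mix.
  the entrant's payoff from Enter: p·3 + (1−p)·(-5) = 8p - 5
  the entrant's payoff from Stay out: p·(-5) + (1−p)·7 = -12p + 7
  8p - 5 = -12p + 7  ⇒  20p = 12  ⇒  p = 3/5.
The incumbent's indifference between Accommodate and Fight determines the entrant's mixing probability q:
  the incumbent's payoff from Accommodate: q·(-5) + (1−q)·3 = -8q + 3
  the incumbent's payoff from Fight: q·4 + (1−q)·(-4) = 8q - 4
  -8q + 3 = 8q - 4  ⇒  -16q = -7  ⇒  q = 7/16.

p = 3/5, q = 7/16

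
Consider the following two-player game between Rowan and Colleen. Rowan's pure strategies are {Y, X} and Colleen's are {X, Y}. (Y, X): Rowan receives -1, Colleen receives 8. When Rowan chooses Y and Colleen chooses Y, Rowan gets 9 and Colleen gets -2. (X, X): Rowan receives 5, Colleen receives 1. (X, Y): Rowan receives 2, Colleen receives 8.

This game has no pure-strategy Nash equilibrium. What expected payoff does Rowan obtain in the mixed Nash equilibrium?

For Rowan to be willing to mix, Rowan must be indifferent between Y and X, which pins down Colleen's mix.
  Rowan's expected payoff from Y: q·(-1) + (1−q)·9 = -10q + 9
  Rowan's expected payoff from X: q·5 + (1−q)·2 = 3q + 2
  -10q + 9 = 3q + 2  ⇒  -13q = -7  ⇒  q = 7/13.
At equilibrium Rowan is indifferent across rows, so Rowan's payoff equals the payoff from Y: (7/13)·(-1) + (6/13)·9 = 47/13.

47/13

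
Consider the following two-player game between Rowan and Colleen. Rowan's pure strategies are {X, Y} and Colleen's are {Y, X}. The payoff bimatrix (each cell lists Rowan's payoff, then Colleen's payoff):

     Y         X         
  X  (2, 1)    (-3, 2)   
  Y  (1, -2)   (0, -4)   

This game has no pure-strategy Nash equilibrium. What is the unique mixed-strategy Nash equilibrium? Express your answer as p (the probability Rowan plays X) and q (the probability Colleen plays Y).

p = 2/3, q = 3/4

In a mixed equilibrium Colleen is indifferent between Y and X; this condition fixes p.
  Colleen's payoff from Y: p·1 + (1−p)·(-2) = 3p - 2
  Colleen's payoff from X: p·2 + (1−p)·(-4) = 6p - 4
  3p - 2 = 6p - 4  ⇒  -3p = -2  ⇒  p = 2/3.
In a mixed equilibrium Rowan is indifferent between X and Y; this condition fixes q.
  Rowan's expected payoff from X: q·2 + (1−q)·(-3) = 5q - 3
  Rowan's expected payoff from Y: q·1 + (1−q)·0 = q
  5q - 3 = q  ⇒  4q = 3  ⇒  q = 3/4.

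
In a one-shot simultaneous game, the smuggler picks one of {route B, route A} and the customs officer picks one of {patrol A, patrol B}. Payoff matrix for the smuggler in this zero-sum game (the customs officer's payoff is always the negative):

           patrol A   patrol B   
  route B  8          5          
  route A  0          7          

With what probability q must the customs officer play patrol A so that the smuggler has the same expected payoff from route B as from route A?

q = 1/5

Set the smuggler's expected payoff from route B equal to that from route A:
  the smuggler's payoff from route B: q·8 + (1−q)·5 = 3q + 5
  the smuggler's payoff from route A: q·0 + (1−q)·7 = -7q + 7
  3q + 5 = -7q + 7  ⇒  10q = 2  ⇒  q = 1/5.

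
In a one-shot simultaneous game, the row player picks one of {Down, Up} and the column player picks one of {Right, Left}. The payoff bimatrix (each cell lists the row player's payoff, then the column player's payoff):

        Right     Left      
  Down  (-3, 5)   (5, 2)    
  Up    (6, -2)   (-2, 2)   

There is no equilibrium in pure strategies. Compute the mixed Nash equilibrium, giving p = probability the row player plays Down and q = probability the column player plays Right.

p = 4/7, q = 7/16

Set the column player's expected payoff from Right equal to that from Left:
  the column player's payoff from Right: p·5 + (1−p)·(-2) = 7p - 2
  the column player's payoff from Left: p·2 + (1−p)·2 = 2
  7p - 2 = 2  ⇒  7p = 4  ⇒  p = 4/7.
The row player's indifference between Down and Up determines the column player's mixing probability q:
  the row player's payoff from Down: q·(-3) + (1−q)·5 = -8q + 5
  the row player's payoff from Up: q·6 + (1−q)·(-2) = 8q - 2
  -8q + 5 = 8q - 2  ⇒  -16q = -7  ⇒  q = 7/16.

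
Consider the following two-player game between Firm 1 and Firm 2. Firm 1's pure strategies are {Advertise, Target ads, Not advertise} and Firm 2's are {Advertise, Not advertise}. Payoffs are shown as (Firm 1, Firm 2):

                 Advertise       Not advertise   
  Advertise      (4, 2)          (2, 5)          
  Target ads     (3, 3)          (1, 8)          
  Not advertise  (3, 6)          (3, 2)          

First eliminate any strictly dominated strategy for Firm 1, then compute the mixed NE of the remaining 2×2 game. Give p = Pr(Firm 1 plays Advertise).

p = 4/7

Firm 1's strategy Target ads is strictly dominated by Advertise: 4 > 3 and 2 > 1. Eliminate Target ads.
In a mixed equilibrium Firm 2 is indifferent between Advertise and Not advertise; this condition fixes p.
  Firm 2's expected payoff from Advertise: p·2 + (1−p)·6 = -4p + 6
  Firm 2's expected payoff from Not advertise: p·5 + (1−p)·2 = 3p + 2
  -4p + 6 = 3p + 2  ⇒  -7p = -4  ⇒  p = 4/7.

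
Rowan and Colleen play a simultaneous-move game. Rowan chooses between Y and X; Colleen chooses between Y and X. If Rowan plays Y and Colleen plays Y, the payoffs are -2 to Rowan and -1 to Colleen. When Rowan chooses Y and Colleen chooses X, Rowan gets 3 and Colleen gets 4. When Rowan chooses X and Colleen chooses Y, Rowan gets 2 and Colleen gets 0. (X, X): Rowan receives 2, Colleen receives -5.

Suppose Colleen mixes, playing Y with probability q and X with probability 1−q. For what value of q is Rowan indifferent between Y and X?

Set Rowan's expected payoff from Y equal to that from X:
  Rowan's payoff from Y: q·(-2) + (1−q)·3 = -5q + 3
  Rowan's payoff from X: q·2 + (1−q)·2 = 2
  -5q + 3 = 2  ⇒  -5q = -1  ⇒  q = 1/5.

q = 1/5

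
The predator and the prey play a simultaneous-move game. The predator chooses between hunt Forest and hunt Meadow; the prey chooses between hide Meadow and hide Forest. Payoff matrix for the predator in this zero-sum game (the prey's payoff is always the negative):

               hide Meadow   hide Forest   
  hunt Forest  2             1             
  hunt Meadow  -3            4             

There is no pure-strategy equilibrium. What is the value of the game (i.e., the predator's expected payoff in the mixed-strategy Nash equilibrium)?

v = 11/8

Set the predator's expected payoff from hunt Forest equal to that from hunt Meadow:
  the predator's payoff to hunt Forest: q·2 + (1−q)·1 = q + 1
  the predator's payoff to hunt Meadow: q·(-3) + (1−q)·4 = -7q + 4
  q + 1 = -7q + 4  ⇒  8q = 3  ⇒  q = 3/8.
The value is the predator's expected payoff against this mix (using hunt Forest): (3/8)·2 + (5/8)·1 = 11/8.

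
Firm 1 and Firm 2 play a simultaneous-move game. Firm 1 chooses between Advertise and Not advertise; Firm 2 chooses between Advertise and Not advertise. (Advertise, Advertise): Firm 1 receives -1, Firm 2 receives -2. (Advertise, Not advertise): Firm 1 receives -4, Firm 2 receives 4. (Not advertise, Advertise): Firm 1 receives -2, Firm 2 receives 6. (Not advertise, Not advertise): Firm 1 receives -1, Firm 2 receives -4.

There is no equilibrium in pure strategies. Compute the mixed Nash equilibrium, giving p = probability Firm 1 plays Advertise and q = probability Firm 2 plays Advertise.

In a mixed equilibrium Firm 2 is indifferent between Advertise and Not advertise; this condition fixes p.
  Firm 2's payoff to Advertise: p·(-2) + (1−p)·6 = -8p + 6
  Firm 2's payoff to Not advertise: p·4 + (1−p)·(-4) = 8p - 4
  -8p + 6 = 8p - 4  ⇒  -16p = -10  ⇒  p = 5/8.
For Firm 1 to be willing to mix, Firm 1 must be indifferent between Advertise and Not advertise, which pins down Firm 2's mix.
  Firm 1's payoff to Advertise: q·(-1) + (1−q)·(-4) = 3q - 4
  Firm 1's payoff to Not advertise: q·(-2) + (1−q)·(-1) = -q - 1
  3q - 4 = -q - 1  ⇒  4q = 3  ⇒  q = 3/4.

p = 5/8, q = 3/4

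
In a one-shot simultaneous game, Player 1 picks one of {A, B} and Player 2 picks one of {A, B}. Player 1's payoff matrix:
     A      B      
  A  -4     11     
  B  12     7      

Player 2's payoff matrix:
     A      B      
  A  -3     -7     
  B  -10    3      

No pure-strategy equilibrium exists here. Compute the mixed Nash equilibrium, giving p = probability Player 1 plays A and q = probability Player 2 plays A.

p = 13/17, q = 1/5

Set Player 2's expected payoff from A equal to that from B:
  Player 2's expected payoff from A: p·(-3) + (1−p)·(-10) = 7p - 10
  Player 2's expected payoff from B: p·(-7) + (1−p)·3 = -10p + 3
  7p - 10 = -10p + 3  ⇒  17p = 13  ⇒  p = 13/17.
In a mixed equilibrium Player 1 is indifferent between A and B; this condition fixes q.
  Player 1's expected payoff from A: q·(-4) + (1−q)·11 = -15q + 11
  Player 1's expected payoff from B: q·12 + (1−q)·7 = 5q + 7
  -15q + 11 = 5q + 7  ⇒  -20q = -4  ⇒  q = 1/5.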